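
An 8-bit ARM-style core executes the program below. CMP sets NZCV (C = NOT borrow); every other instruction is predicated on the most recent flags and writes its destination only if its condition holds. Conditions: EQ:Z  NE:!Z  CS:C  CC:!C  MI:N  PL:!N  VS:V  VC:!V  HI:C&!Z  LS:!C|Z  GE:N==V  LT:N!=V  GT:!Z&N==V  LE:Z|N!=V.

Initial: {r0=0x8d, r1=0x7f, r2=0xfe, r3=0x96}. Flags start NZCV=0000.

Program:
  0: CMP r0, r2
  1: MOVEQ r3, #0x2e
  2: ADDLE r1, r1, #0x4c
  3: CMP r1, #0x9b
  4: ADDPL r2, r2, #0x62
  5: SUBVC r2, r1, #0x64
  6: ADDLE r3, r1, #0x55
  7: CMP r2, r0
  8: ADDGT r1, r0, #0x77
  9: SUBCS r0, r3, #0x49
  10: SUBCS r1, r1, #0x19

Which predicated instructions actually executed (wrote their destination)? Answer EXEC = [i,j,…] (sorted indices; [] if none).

[0] flags=1000 → (cmp)
[1] flags=1000 EQ?F → skip
[2] flags=1000 LE?T → r1=0xcb
[3] flags=0010 → (cmp)
[4] flags=0010 PL?T → r2=0x60
[5] flags=0010 VC?T → r2=0x67
[6] flags=0010 LE?F → skip
[7] flags=1001 → (cmp)
[8] flags=1001 GT?T → r1=0x04
[9] flags=1001 CS?F → skip
[10] flags=1001 CS?F → skip

EXEC = [2,4,5,8]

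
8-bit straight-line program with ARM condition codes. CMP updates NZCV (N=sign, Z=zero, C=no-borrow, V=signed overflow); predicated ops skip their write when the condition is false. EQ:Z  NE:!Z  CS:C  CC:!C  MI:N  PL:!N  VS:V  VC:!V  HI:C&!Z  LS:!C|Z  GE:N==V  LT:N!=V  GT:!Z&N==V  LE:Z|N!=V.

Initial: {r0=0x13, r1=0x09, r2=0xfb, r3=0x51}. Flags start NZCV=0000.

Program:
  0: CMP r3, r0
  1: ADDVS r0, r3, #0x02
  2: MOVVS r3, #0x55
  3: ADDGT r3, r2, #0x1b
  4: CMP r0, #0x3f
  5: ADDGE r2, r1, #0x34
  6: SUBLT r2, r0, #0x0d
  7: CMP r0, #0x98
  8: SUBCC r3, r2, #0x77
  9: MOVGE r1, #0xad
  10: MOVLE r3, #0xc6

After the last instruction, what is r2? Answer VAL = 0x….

VAL = 0x06

0: ✓ CMP  NZCV=0010
1: · ADDVS
2: · MOVVS
3: ✓ ADDGT  r3←0x16
4: ✓ CMP  NZCV=1000
5: · ADDGE
6: ✓ SUBLT  r2←0x06
7: ✓ CMP  NZCV=0000
8: ✓ SUBCC  r3←0x8f
9: ✓ MOVGE  r1←0xad
10: · MOVLE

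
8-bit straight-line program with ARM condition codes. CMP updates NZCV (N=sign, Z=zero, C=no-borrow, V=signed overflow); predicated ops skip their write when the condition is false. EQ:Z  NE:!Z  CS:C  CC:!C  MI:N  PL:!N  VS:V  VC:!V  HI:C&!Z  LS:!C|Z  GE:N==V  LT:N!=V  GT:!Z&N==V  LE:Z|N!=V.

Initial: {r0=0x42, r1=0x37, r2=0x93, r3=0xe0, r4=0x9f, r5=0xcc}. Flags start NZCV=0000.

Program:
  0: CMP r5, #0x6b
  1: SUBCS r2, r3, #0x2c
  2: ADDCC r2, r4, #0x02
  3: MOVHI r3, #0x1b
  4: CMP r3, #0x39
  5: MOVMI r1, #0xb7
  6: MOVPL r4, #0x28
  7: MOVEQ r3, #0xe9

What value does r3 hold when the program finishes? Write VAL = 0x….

[0] flags=0011 → (cmp)
[1] flags=0011 CS?T → r2=0xb4
[2] flags=0011 CC?F → skip
[3] flags=0011 HI?T → r3=0x1b
[4] flags=1000 → (cmp)
[5] flags=1000 MI?T → r1=0xb7
[6] flags=1000 PL?F → skip
[7] flags=1000 EQ?F → skip

VAL = 0x1b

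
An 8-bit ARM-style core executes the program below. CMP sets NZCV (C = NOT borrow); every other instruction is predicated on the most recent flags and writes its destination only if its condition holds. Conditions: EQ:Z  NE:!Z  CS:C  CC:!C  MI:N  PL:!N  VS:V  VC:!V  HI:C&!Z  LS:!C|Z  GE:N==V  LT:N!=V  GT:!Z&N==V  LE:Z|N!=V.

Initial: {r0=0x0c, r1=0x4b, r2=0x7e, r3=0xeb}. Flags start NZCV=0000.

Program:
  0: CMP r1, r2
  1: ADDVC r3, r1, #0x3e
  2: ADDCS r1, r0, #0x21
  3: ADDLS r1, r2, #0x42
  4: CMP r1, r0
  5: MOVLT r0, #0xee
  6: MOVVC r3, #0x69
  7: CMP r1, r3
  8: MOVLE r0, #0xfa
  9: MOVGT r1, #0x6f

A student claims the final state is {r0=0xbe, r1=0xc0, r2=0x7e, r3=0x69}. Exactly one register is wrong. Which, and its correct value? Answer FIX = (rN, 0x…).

FIX = (r0, 0xfa)

[0] flags=1000 → (cmp)
[1] flags=1000 VC?T → r3=0x89
[2] flags=1000 CS?F → skip
[3] flags=1000 LS?T → r1=0xc0
[4] flags=1010 → (cmp)
[5] flags=1010 LT?T → r0=0xee
[6] flags=1010 VC?T → r3=0x69
[7] flags=0011 → (cmp)
[8] flags=0011 LE?T → r0=0xfa
[9] flags=0011 GT?F → skip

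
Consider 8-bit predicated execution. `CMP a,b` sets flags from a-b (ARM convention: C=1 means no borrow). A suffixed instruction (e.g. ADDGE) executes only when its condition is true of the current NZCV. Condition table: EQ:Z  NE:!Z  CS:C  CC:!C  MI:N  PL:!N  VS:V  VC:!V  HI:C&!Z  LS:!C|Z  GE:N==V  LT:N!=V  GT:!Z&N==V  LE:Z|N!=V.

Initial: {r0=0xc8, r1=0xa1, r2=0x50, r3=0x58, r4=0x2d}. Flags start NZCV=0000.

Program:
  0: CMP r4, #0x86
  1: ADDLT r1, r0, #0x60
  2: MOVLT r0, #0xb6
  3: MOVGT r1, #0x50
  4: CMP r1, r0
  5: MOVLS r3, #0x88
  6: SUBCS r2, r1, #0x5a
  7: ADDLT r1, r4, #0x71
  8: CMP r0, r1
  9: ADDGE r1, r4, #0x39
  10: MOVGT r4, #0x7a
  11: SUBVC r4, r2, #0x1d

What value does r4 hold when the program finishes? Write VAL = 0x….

0: ✓ CMP  NZCV=1001
1: · ADDLT
2: · MOVLT
3: ✓ MOVGT  r1←0x50
4: ✓ CMP  NZCV=1001
5: ✓ MOVLS  r3←0x88
6: · SUBCS
7: · ADDLT
8: ✓ CMP  NZCV=0011
9: · ADDGE
10: · MOVGT
11: · SUBVC

VAL = 0x2d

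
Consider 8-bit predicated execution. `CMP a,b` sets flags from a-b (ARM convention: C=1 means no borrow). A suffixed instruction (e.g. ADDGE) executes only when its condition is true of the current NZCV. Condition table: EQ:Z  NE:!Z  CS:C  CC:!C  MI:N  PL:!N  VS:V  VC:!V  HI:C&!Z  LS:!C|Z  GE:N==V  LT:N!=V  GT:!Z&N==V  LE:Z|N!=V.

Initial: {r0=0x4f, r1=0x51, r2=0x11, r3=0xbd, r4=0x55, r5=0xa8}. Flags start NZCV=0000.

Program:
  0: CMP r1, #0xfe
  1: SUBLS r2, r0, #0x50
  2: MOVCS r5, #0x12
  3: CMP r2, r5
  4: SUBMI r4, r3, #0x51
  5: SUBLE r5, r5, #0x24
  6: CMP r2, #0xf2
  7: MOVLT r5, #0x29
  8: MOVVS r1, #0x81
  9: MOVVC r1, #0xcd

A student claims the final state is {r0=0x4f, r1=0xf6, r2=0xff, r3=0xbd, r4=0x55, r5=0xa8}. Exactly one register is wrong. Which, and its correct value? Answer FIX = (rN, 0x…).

FIX = (r1, 0xcd)

[0] flags=0000 → (cmp)
[1] flags=0000 LS?T → r2=0xff
[2] flags=0000 CS?F → skip
[3] flags=0010 → (cmp)
[4] flags=0010 MI?F → skip
[5] flags=0010 LE?F → skip
[6] flags=0010 → (cmp)
[7] flags=0010 LT?F → skip
[8] flags=0010 VS?F → skip
[9] flags=0010 VC?T → r1=0xcd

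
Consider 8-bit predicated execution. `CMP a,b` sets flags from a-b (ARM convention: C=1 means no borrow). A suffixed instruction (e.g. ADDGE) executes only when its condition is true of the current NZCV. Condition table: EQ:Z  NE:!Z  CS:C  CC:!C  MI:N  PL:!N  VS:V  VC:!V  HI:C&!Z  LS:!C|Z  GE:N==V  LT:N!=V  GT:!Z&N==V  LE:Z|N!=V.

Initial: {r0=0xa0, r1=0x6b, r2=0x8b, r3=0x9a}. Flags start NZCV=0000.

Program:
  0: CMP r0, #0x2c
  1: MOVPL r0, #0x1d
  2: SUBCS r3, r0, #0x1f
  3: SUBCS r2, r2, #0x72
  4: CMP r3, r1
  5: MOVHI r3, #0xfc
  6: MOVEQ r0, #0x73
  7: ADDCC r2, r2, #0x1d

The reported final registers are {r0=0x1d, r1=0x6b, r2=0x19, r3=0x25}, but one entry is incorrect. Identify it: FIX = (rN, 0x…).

[0] flags=0011 → (cmp)
[1] flags=0011 PL?T → r0=0x1d
[2] flags=0011 CS?T → r3=0xfe
[3] flags=0011 CS?T → r2=0x19
[4] flags=1010 → (cmp)
[5] flags=1010 HI?T → r3=0xfc
[6] flags=1010 EQ?F → skip
[7] flags=1010 CC?F → skip

FIX = (r3, 0xfc)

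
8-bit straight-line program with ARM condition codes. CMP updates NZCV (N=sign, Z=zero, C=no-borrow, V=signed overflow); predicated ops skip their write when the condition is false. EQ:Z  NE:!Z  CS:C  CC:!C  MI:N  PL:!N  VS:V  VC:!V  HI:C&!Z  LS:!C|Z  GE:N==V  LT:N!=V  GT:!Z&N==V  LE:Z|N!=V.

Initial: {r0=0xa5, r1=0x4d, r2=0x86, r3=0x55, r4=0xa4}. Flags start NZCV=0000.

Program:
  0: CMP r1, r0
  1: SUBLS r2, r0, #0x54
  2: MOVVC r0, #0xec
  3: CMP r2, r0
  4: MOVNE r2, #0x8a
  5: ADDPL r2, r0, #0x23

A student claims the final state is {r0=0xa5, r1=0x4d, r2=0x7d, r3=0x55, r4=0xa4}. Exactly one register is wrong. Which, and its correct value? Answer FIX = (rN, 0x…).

[0] flags=1001 → (cmp)
[1] flags=1001 LS?T → r2=0x51
[2] flags=1001 VC?F → skip
[3] flags=1001 → (cmp)
[4] flags=1001 NE?T → r2=0x8a
[5] flags=1001 PL?F → skip

FIX = (r2, 0x8a)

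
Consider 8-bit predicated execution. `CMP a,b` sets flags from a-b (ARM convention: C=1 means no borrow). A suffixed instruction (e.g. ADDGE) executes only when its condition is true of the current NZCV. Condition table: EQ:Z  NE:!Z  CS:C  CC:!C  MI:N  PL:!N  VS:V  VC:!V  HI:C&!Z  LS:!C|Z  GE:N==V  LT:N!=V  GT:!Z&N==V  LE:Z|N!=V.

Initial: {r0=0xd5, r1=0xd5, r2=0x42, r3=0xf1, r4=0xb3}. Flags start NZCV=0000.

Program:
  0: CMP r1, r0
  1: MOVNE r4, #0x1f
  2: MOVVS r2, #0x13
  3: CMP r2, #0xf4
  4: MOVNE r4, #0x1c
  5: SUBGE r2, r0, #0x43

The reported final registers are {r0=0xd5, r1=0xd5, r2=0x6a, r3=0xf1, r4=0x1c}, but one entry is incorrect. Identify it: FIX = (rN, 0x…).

FIX = (r2, 0x92)

0: ✓ CMP  NZCV=0110
1: · MOVNE
2: · MOVVS
3: ✓ CMP  NZCV=0000
4: ✓ MOVNE  r4←0x1c
5: ✓ SUBGE  r2←0x92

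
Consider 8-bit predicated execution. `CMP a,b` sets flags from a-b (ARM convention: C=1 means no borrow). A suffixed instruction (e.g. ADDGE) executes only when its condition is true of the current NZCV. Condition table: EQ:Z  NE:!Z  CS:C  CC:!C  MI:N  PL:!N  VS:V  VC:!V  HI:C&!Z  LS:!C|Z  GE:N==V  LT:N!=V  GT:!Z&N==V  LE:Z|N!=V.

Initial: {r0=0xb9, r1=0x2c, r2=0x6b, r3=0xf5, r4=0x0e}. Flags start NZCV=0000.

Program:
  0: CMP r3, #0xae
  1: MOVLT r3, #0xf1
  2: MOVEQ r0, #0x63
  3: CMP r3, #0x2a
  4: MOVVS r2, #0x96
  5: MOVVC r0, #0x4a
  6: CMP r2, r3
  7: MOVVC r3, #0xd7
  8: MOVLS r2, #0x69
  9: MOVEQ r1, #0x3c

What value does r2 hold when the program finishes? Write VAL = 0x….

0: ✓ CMP  NZCV=0010
1: · MOVLT
2: · MOVEQ
3: ✓ CMP  NZCV=1010
4: · MOVVS
5: ✓ MOVVC  r0←0x4a
6: ✓ CMP  NZCV=0000
7: ✓ MOVVC  r3←0xd7
8: ✓ MOVLS  r2←0x69
9: · MOVEQ

VAL = 0x69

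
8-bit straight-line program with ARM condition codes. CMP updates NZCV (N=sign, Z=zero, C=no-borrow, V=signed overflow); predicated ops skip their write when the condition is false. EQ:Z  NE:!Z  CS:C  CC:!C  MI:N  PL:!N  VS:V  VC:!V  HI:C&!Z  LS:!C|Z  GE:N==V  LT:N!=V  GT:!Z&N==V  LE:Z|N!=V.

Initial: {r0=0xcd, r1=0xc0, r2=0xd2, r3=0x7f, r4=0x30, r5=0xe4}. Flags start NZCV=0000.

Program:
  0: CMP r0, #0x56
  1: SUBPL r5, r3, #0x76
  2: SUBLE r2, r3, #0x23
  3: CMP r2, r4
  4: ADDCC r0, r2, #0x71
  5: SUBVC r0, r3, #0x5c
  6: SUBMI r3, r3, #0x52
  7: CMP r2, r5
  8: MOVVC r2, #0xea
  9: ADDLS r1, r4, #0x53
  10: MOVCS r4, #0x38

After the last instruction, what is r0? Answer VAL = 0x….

VAL = 0x23

[0] flags=0011 → (cmp)
[1] flags=0011 PL?T → r5=0x09
[2] flags=0011 LE?T → r2=0x5c
[3] flags=0010 → (cmp)
[4] flags=0010 CC?F → skip
[5] flags=0010 VC?T → r0=0x23
[6] flags=0010 MI?F → skip
[7] flags=0010 → (cmp)
[8] flags=0010 VC?T → r2=0xea
[9] flags=0010 LS?F → skip
[10] flags=0010 CS?T → r4=0x38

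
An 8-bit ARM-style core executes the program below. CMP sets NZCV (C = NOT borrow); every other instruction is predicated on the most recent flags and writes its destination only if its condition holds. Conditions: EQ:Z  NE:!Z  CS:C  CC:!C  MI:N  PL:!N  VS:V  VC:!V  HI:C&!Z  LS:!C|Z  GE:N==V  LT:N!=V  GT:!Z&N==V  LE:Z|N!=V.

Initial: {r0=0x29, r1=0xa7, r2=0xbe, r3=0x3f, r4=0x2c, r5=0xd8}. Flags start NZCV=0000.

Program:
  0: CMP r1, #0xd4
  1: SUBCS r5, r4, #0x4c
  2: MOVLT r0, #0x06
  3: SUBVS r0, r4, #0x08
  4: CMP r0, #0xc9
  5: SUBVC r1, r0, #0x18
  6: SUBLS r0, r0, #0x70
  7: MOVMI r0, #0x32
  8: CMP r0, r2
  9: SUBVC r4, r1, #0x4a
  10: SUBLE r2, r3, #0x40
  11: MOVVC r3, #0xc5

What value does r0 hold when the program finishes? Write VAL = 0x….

0: ✓ CMP  NZCV=1000
1: · SUBCS
2: ✓ MOVLT  r0←0x06
3: · SUBVS
4: ✓ CMP  NZCV=0000
5: ✓ SUBVC  r1←0xee
6: ✓ SUBLS  r0←0x96
7: · MOVMI
8: ✓ CMP  NZCV=1000
9: ✓ SUBVC  r4←0xa4
10: ✓ SUBLE  r2←0xff
11: ✓ MOVVC  r3←0xc5

VAL = 0x96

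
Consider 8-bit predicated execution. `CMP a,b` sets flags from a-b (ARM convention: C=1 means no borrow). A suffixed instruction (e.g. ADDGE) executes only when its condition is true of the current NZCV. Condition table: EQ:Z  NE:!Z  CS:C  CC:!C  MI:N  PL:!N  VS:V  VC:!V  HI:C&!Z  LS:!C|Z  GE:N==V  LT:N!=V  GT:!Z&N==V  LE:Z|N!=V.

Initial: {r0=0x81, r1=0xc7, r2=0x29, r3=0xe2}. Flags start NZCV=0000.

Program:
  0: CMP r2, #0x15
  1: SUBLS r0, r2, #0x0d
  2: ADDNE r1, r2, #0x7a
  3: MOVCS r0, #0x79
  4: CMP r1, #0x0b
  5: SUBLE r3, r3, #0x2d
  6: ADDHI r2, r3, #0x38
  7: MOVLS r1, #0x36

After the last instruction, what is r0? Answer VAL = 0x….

[0] flags=0010 → (cmp)
[1] flags=0010 LS?F → skip
[2] flags=0010 NE?T → r1=0xa3
[3] flags=0010 CS?T → r0=0x79
[4] flags=1010 → (cmp)
[5] flags=1010 LE?T → r3=0xb5
[6] flags=1010 HI?T → r2=0xed
[7] flags=1010 LS?F → skip

VAL = 0x79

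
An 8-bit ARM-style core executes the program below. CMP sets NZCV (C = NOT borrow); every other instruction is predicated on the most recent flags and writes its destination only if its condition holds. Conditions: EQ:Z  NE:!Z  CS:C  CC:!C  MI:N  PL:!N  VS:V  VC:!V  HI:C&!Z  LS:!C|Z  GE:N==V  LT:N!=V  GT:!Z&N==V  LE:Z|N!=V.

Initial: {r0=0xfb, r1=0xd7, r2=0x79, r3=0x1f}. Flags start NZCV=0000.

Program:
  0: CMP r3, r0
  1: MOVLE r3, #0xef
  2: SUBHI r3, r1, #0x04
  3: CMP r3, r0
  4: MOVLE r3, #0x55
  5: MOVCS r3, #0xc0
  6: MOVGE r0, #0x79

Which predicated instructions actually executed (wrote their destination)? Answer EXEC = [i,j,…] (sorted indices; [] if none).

0: ✓ CMP  NZCV=0000
1: · MOVLE
2: · SUBHI
3: ✓ CMP  NZCV=0000
4: · MOVLE
5: · MOVCS
6: ✓ MOVGE  r0←0x79

EXEC = [6]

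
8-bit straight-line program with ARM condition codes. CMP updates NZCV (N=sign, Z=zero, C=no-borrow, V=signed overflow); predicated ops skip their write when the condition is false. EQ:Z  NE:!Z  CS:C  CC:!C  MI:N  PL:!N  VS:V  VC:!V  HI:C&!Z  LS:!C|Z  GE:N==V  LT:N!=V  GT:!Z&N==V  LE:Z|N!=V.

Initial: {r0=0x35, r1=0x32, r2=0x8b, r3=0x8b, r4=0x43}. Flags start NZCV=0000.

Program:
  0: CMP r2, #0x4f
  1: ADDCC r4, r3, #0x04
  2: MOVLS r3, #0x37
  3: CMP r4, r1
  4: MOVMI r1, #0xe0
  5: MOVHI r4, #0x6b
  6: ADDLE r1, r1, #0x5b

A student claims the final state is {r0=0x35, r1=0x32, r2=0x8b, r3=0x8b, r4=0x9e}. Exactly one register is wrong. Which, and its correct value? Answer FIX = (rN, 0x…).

FIX = (r4, 0x6b)

[0] flags=0011 → (cmp)
[1] flags=0011 CC?F → skip
[2] flags=0011 LS?F → skip
[3] flags=0010 → (cmp)
[4] flags=0010 MI?F → skip
[5] flags=0010 HI?T → r4=0x6b
[6] flags=0010 LE?F → skip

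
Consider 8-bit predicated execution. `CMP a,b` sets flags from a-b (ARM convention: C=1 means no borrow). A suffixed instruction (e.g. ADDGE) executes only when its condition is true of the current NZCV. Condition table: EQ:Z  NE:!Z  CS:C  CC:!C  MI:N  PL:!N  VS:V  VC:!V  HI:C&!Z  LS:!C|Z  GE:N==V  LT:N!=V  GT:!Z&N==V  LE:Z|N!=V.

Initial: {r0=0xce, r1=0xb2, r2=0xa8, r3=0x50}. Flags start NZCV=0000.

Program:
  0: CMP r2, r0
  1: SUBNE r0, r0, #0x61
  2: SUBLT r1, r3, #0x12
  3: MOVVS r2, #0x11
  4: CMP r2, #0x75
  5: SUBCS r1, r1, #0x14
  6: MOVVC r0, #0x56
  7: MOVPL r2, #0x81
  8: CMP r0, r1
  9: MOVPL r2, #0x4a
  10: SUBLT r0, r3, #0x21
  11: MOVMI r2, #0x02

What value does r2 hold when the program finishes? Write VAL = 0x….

VAL = 0x4a

0: ✓ CMP  NZCV=1000
1: ✓ SUBNE  r0←0x6d
2: ✓ SUBLT  r1←0x3e
3: · MOVVS
4: ✓ CMP  NZCV=0011
5: ✓ SUBCS  r1←0x2a
6: · MOVVC
7: ✓ MOVPL  r2←0x81
8: ✓ CMP  NZCV=0010
9: ✓ MOVPL  r2←0x4a
10: · SUBLT
11: · MOVMI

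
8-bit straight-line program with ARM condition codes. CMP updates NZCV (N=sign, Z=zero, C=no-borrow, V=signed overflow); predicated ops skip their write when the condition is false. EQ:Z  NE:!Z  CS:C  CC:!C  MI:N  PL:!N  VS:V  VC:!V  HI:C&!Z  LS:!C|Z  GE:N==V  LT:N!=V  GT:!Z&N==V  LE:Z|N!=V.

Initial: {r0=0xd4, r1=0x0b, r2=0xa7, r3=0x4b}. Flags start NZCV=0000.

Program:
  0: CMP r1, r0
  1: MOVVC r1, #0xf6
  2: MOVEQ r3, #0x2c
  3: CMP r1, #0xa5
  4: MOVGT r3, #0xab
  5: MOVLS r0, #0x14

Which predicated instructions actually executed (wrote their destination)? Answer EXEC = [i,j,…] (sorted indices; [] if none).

EXEC = [1,4]

[0] flags=0000 → (cmp)
[1] flags=0000 VC?T → r1=0xf6
[2] flags=0000 EQ?F → skip
[3] flags=0010 → (cmp)
[4] flags=0010 GT?T → r3=0xab
[5] flags=0010 LS?F → skip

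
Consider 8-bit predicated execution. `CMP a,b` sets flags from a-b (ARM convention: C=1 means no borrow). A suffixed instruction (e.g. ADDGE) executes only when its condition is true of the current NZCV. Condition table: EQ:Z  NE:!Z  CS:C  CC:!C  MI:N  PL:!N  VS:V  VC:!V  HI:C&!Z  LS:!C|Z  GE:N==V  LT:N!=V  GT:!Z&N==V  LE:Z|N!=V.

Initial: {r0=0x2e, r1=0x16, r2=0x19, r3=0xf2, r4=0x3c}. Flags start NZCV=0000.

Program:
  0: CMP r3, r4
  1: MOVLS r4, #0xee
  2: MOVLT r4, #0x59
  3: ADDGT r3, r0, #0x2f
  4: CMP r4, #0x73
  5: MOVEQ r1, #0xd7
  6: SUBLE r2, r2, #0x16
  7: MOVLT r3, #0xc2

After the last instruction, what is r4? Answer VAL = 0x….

[0] flags=1010 → (cmp)
[1] flags=1010 LS?F → skip
[2] flags=1010 LT?T → r4=0x59
[3] flags=1010 GT?F → skip
[4] flags=1000 → (cmp)
[5] flags=1000 EQ?F → skip
[6] flags=1000 LE?T → r2=0x03
[7] flags=1000 LT?T → r3=0xc2

VAL = 0x59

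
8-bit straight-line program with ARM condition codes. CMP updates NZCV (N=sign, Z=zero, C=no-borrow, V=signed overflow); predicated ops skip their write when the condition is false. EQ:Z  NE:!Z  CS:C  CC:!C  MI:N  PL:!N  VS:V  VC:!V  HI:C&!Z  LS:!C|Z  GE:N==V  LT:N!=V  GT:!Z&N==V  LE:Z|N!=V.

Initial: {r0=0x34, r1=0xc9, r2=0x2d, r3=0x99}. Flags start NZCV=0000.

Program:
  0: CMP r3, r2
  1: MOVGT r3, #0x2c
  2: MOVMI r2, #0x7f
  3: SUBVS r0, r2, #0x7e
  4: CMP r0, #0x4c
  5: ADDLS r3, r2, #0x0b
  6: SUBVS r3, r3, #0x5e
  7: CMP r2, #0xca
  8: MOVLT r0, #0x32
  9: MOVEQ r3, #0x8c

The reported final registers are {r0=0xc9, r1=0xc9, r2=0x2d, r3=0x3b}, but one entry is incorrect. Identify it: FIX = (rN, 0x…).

FIX = (r0, 0xaf)

[0] flags=0011 → (cmp)
[1] flags=0011 GT?F → skip
[2] flags=0011 MI?F → skip
[3] flags=0011 VS?T → r0=0xaf
[4] flags=0011 → (cmp)
[5] flags=0011 LS?F → skip
[6] flags=0011 VS?T → r3=0x3b
[7] flags=0000 → (cmp)
[8] flags=0000 LT?F → skip
[9] flags=0000 EQ?F → skip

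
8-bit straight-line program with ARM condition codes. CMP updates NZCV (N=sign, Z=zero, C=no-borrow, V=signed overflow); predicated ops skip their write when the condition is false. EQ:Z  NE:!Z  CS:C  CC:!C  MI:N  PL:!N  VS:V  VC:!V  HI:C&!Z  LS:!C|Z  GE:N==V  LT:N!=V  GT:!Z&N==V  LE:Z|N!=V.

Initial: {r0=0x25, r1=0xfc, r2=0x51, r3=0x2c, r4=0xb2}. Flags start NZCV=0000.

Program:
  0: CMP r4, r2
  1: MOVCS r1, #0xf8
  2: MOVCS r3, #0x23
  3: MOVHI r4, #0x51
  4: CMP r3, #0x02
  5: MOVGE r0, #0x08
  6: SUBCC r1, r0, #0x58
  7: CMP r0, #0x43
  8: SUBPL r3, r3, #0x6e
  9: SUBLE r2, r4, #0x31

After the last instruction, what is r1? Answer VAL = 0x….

VAL = 0xf8

[0] flags=0011 → (cmp)
[1] flags=0011 CS?T → r1=0xf8
[2] flags=0011 CS?T → r3=0x23
[3] flags=0011 HI?T → r4=0x51
[4] flags=0010 → (cmp)
[5] flags=0010 GE?T → r0=0x08
[6] flags=0010 CC?F → skip
[7] flags=1000 → (cmp)
[8] flags=1000 PL?F → skip
[9] flags=1000 LE?T → r2=0x20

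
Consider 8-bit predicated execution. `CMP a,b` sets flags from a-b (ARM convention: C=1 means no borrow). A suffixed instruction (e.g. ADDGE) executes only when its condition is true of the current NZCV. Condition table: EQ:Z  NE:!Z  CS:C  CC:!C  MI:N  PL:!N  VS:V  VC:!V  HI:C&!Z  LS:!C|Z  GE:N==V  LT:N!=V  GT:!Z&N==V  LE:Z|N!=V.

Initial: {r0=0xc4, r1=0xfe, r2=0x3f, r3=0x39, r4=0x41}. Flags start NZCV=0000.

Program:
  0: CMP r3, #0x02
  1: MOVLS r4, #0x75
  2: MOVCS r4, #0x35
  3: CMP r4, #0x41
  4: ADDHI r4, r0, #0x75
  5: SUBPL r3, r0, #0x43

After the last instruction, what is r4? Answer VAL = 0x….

VAL = 0x35

[0] flags=0010 → (cmp)
[1] flags=0010 LS?F → skip
[2] flags=0010 CS?T → r4=0x35
[3] flags=1000 → (cmp)
[4] flags=1000 HI?F → skip
[5] flags=1000 PL?F → skip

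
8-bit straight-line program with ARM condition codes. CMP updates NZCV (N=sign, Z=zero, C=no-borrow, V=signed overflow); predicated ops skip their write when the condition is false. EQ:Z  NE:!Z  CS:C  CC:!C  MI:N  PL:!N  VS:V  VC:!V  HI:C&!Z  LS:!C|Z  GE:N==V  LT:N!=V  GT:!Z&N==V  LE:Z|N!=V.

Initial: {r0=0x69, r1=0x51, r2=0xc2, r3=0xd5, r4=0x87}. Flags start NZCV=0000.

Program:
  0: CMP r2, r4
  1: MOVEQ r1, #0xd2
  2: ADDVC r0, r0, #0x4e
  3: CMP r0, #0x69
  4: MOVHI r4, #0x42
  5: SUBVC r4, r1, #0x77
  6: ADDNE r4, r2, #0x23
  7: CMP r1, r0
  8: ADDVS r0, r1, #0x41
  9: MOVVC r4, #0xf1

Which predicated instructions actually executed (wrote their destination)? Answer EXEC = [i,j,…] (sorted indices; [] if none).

0: ✓ CMP  NZCV=0010
1: · MOVEQ
2: ✓ ADDVC  r0←0xb7
3: ✓ CMP  NZCV=0011
4: ✓ MOVHI  r4←0x42
5: · SUBVC
6: ✓ ADDNE  r4←0xe5
7: ✓ CMP  NZCV=1001
8: ✓ ADDVS  r0←0x92
9: · MOVVC

EXEC = [2,4,6,8]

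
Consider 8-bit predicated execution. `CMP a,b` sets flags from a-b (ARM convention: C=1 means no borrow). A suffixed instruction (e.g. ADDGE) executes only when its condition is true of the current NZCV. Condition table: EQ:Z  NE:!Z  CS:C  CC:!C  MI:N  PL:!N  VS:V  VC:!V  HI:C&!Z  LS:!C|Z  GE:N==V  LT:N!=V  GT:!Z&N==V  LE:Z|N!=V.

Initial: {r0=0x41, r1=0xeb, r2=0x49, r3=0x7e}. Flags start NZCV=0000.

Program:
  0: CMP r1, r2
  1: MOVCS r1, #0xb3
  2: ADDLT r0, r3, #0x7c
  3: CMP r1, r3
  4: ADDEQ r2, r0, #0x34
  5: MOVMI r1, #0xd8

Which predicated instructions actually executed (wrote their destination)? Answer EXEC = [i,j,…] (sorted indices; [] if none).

0: ✓ CMP  NZCV=1010
1: ✓ MOVCS  r1←0xb3
2: ✓ ADDLT  r0←0xfa
3: ✓ CMP  NZCV=0011
4: · ADDEQ
5: · MOVMI

EXEC = [1,2]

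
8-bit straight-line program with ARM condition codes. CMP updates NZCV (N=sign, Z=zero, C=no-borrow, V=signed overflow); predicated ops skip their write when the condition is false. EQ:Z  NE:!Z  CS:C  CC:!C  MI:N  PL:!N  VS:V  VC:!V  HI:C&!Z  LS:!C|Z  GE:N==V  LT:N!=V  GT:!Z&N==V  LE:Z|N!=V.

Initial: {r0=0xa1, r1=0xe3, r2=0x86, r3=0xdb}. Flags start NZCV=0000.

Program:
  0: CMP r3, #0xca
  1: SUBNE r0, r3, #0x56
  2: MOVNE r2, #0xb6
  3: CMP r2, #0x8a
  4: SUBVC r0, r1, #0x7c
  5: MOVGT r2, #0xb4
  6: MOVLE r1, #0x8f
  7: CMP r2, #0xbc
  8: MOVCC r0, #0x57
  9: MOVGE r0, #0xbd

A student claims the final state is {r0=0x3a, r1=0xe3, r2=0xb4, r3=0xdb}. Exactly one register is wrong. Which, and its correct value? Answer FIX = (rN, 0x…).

FIX = (r0, 0x57)

0: ✓ CMP  NZCV=0010
1: ✓ SUBNE  r0←0x85
2: ✓ MOVNE  r2←0xb6
3: ✓ CMP  NZCV=0010
4: ✓ SUBVC  r0←0x67
5: ✓ MOVGT  r2←0xb4
6: · MOVLE
7: ✓ CMP  NZCV=1000
8: ✓ MOVCC  r0←0x57
9: · MOVGE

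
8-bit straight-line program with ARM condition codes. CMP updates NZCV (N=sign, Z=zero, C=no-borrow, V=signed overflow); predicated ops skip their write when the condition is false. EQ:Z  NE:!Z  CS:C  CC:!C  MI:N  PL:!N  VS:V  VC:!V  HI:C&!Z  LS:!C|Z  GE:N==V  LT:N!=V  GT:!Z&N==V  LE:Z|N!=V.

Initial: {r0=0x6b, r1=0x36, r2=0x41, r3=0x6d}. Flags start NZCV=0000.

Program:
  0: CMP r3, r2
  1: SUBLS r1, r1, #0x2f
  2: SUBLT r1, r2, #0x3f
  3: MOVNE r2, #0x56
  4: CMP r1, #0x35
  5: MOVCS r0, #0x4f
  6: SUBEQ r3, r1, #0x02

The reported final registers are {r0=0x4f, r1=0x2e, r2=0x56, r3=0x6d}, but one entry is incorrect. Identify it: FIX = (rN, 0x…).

0: ✓ CMP  NZCV=0010
1: · SUBLS
2: · SUBLT
3: ✓ MOVNE  r2←0x56
4: ✓ CMP  NZCV=0010
5: ✓ MOVCS  r0←0x4f
6: · SUBEQ

FIX = (r1, 0x36)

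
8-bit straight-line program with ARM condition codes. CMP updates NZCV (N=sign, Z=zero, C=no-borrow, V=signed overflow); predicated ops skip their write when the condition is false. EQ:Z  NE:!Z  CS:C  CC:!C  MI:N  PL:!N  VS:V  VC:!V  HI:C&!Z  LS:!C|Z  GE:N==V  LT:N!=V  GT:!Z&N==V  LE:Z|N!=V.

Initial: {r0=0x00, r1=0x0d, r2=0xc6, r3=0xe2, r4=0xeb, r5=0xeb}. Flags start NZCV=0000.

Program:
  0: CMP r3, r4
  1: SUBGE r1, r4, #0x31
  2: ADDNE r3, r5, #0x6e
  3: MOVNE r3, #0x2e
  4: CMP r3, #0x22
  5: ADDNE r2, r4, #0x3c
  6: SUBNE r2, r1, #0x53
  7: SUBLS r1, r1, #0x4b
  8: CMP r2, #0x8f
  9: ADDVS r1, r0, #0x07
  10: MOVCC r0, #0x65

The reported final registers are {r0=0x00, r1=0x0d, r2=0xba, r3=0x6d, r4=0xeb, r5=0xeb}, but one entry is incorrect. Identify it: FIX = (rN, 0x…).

[0] flags=1000 → (cmp)
[1] flags=1000 GE?F → skip
[2] flags=1000 NE?T → r3=0x59
[3] flags=1000 NE?T → r3=0x2e
[4] flags=0010 → (cmp)
[5] flags=0010 NE?T → r2=0x27
[6] flags=0010 NE?T → r2=0xba
[7] flags=0010 LS?F → skip
[8] flags=0010 → (cmp)
[9] flags=0010 VS?F → skip
[10] flags=0010 CC?F → skip

FIX = (r3, 0x2e)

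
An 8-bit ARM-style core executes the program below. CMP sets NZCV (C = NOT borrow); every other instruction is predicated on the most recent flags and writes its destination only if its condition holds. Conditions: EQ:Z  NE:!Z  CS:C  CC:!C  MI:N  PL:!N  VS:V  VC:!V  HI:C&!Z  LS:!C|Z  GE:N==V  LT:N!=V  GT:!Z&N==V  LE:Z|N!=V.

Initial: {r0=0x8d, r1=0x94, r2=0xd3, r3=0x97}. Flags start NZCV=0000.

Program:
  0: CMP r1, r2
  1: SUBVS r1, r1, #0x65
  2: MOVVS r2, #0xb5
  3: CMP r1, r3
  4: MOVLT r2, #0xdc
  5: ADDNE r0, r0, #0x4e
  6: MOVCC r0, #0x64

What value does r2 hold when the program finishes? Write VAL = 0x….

VAL = 0xdc

0: ✓ CMP  NZCV=1000
1: · SUBVS
2: · MOVVS
3: ✓ CMP  NZCV=1000
4: ✓ MOVLT  r2←0xdc
5: ✓ ADDNE  r0←0xdb
6: ✓ MOVCC  r0←0x64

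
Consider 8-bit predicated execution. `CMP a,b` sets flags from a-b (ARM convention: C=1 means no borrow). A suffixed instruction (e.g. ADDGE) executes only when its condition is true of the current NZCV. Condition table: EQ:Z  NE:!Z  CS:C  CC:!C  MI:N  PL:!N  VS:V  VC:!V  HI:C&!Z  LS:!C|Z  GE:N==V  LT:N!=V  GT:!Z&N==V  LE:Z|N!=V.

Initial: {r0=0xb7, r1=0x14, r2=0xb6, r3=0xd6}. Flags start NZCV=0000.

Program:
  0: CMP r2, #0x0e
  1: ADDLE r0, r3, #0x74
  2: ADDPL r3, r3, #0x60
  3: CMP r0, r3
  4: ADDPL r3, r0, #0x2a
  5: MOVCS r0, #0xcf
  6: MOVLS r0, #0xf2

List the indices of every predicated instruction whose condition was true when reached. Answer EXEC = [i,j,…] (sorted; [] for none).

EXEC = [1,4,6]

0: ✓ CMP  NZCV=1010
1: ✓ ADDLE  r0←0x4a
2: · ADDPL
3: ✓ CMP  NZCV=0000
4: ✓ ADDPL  r3←0x74
5: · MOVCS
6: ✓ MOVLS  r0←0xf2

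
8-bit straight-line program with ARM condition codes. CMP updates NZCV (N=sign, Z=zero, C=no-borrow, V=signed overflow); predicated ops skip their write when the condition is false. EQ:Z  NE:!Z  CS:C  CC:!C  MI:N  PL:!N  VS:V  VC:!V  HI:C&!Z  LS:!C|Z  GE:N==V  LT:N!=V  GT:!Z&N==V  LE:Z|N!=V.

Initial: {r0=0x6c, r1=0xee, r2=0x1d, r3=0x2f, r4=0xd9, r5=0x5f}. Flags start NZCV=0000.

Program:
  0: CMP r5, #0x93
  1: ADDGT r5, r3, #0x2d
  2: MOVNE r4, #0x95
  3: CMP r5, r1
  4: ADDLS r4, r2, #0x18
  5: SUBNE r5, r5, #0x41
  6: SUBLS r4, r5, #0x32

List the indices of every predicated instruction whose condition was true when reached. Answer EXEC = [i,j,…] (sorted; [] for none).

[0] flags=1001 → (cmp)
[1] flags=1001 GT?T → r5=0x5c
[2] flags=1001 NE?T → r4=0x95
[3] flags=0000 → (cmp)
[4] flags=0000 LS?T → r4=0x35
[5] flags=0000 NE?T → r5=0x1b
[6] flags=0000 LS?T → r4=0xe9

EXEC = [1,2,4,5,6]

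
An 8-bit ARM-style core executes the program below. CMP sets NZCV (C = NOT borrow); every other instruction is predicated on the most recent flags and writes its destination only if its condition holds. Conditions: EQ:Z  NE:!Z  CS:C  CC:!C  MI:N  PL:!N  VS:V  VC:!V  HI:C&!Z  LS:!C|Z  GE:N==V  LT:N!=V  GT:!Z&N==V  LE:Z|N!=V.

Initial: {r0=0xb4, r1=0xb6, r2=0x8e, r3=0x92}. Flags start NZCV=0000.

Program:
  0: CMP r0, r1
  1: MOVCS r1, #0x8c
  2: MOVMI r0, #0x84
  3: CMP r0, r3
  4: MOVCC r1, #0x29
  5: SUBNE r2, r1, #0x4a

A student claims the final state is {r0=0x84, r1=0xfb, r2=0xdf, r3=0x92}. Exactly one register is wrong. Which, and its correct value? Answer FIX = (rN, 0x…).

FIX = (r1, 0x29)

[0] flags=1000 → (cmp)
[1] flags=1000 CS?F → skip
[2] flags=1000 MI?T → r0=0x84
[3] flags=1000 → (cmp)
[4] flags=1000 CC?T → r1=0x29
[5] flags=1000 NE?T → r2=0xdf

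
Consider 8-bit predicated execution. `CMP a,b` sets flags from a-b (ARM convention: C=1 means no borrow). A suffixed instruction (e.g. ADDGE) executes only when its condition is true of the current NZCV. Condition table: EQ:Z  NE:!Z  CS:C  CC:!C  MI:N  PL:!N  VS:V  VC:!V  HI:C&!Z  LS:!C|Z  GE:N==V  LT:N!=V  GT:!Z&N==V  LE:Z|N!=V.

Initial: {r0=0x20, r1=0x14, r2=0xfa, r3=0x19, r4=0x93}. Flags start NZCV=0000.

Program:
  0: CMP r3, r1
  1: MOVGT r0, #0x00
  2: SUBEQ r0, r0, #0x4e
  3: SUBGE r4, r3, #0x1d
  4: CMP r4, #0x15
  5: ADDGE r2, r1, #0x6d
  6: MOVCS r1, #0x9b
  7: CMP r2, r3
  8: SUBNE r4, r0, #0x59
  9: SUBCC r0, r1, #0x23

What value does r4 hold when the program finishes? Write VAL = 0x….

VAL = 0xa7

0: ✓ CMP  NZCV=0010
1: ✓ MOVGT  r0←0x00
2: · SUBEQ
3: ✓ SUBGE  r4←0xfc
4: ✓ CMP  NZCV=1010
5: · ADDGE
6: ✓ MOVCS  r1←0x9b
7: ✓ CMP  NZCV=1010
8: ✓ SUBNE  r4←0xa7
9: · SUBCC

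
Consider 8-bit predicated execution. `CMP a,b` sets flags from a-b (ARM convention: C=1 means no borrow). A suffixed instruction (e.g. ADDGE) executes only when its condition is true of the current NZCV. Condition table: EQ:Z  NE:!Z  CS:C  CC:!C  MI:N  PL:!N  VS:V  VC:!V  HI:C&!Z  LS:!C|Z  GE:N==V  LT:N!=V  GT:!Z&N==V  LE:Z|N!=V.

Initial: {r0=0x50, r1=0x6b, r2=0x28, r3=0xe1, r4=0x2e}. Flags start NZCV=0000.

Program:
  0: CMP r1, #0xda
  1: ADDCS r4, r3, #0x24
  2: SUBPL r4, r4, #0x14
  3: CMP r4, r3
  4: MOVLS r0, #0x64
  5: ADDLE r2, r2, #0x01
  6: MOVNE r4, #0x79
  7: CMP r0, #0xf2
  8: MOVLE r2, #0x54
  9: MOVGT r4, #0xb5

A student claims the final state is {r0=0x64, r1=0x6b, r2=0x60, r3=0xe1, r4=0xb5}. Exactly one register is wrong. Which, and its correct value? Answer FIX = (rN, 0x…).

[0] flags=1001 → (cmp)
[1] flags=1001 CS?F → skip
[2] flags=1001 PL?F → skip
[3] flags=0000 → (cmp)
[4] flags=0000 LS?T → r0=0x64
[5] flags=0000 LE?F → skip
[6] flags=0000 NE?T → r4=0x79
[7] flags=0000 → (cmp)
[8] flags=0000 LE?F → skip
[9] flags=0000 GT?T → r4=0xb5

FIX = (r2, 0x28)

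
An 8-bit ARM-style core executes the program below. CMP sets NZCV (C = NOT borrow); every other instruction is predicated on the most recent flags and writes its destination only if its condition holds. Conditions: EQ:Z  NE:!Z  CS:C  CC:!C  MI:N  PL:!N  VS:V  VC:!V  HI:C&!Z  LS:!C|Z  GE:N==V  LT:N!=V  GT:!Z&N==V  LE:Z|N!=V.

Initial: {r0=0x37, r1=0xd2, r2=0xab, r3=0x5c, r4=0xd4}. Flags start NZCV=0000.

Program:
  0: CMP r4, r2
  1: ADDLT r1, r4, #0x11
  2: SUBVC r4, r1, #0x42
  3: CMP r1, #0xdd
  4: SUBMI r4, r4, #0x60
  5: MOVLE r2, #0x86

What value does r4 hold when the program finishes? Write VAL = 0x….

VAL = 0x30

0: ✓ CMP  NZCV=0010
1: · ADDLT
2: ✓ SUBVC  r4←0x90
3: ✓ CMP  NZCV=1000
4: ✓ SUBMI  r4←0x30
5: ✓ MOVLE  r2←0x86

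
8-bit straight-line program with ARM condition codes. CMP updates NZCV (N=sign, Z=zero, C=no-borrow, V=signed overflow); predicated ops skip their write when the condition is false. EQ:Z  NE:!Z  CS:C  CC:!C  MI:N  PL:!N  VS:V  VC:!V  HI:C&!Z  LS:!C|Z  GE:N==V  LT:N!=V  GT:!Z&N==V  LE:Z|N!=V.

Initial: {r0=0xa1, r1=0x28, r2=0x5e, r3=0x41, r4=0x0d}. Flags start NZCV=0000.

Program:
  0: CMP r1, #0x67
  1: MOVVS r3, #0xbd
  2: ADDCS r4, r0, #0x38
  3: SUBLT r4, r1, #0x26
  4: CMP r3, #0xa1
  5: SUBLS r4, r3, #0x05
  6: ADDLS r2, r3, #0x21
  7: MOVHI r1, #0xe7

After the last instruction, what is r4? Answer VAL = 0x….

VAL = 0x3c

[0] flags=1000 → (cmp)
[1] flags=1000 VS?F → skip
[2] flags=1000 CS?F → skip
[3] flags=1000 LT?T → r4=0x02
[4] flags=1001 → (cmp)
[5] flags=1001 LS?T → r4=0x3c
[6] flags=1001 LS?T → r2=0x62
[7] flags=1001 HI?F → skip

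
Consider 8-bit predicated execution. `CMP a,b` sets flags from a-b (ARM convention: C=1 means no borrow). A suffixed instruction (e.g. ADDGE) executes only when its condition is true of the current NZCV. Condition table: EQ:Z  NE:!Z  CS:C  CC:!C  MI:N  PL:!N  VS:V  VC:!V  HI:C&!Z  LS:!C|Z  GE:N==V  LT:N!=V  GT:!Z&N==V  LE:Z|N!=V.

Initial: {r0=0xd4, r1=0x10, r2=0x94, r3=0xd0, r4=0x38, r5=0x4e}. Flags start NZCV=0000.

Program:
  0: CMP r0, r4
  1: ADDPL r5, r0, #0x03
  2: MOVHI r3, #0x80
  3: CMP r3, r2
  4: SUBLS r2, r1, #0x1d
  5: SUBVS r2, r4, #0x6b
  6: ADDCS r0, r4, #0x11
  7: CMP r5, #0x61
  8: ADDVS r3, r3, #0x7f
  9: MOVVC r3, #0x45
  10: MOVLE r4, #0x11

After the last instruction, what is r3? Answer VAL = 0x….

VAL = 0x45

[0] flags=1010 → (cmp)
[1] flags=1010 PL?F → skip
[2] flags=1010 HI?T → r3=0x80
[3] flags=1000 → (cmp)
[4] flags=1000 LS?T → r2=0xf3
[5] flags=1000 VS?F → skip
[6] flags=1000 CS?F → skip
[7] flags=1000 → (cmp)
[8] flags=1000 VS?F → skip
[9] flags=1000 VC?T → r3=0x45
[10] flags=1000 LE?T → r4=0x11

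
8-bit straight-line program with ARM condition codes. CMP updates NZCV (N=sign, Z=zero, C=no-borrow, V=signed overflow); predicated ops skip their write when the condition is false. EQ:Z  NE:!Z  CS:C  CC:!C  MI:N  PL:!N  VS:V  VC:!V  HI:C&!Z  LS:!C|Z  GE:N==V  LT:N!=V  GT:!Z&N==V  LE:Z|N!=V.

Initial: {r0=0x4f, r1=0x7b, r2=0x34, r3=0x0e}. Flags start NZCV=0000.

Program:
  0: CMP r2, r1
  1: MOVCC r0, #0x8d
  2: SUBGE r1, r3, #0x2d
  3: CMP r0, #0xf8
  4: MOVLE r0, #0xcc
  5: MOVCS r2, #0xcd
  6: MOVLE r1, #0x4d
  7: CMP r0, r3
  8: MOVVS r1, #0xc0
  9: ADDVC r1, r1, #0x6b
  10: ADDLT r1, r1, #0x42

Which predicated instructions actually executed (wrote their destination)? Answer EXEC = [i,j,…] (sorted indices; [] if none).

EXEC = [1,4,6,9,10]

[0] flags=1000 → (cmp)
[1] flags=1000 CC?T → r0=0x8d
[2] flags=1000 GE?F → skip
[3] flags=1000 → (cmp)
[4] flags=1000 LE?T → r0=0xcc
[5] flags=1000 CS?F → skip
[6] flags=1000 LE?T → r1=0x4d
[7] flags=1010 → (cmp)
[8] flags=1010 VS?F → skip
[9] flags=1010 VC?T → r1=0xb8
[10] flags=1010 LT?T → r1=0xfa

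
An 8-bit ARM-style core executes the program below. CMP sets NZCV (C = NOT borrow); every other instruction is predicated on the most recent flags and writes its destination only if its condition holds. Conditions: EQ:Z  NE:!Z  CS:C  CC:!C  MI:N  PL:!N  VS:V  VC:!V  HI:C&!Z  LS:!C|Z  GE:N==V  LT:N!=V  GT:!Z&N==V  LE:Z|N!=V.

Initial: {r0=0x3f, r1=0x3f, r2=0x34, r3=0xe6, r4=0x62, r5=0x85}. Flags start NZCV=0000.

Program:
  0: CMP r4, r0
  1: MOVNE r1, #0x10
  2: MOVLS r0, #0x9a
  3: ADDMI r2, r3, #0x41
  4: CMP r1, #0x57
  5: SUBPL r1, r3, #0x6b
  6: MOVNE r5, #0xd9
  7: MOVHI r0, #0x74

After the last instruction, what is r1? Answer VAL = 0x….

VAL = 0x10

[0] flags=0010 → (cmp)
[1] flags=0010 NE?T → r1=0x10
[2] flags=0010 LS?F → skip
[3] flags=0010 MI?F → skip
[4] flags=1000 → (cmp)
[5] flags=1000 PL?F → skip
[6] flags=1000 NE?T → r5=0xd9
[7] flags=1000 HI?F → skip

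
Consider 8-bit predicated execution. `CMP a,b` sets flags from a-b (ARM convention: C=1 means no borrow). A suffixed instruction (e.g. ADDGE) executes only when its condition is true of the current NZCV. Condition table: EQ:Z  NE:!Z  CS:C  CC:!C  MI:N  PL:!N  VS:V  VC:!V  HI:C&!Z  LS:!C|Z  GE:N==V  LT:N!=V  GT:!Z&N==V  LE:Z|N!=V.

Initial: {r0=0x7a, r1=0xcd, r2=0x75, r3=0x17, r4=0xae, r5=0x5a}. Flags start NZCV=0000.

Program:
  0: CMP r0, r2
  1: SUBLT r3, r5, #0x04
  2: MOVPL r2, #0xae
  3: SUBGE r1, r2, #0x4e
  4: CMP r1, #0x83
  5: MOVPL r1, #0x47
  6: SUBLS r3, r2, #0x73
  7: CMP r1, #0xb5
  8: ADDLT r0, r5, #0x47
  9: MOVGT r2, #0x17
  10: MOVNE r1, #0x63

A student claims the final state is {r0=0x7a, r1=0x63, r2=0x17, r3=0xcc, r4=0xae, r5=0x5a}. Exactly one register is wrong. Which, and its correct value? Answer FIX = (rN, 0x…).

FIX = (r3, 0x3b)

0: ✓ CMP  NZCV=0010
1: · SUBLT
2: ✓ MOVPL  r2←0xae
3: ✓ SUBGE  r1←0x60
4: ✓ CMP  NZCV=1001
5: · MOVPL
6: ✓ SUBLS  r3←0x3b
7: ✓ CMP  NZCV=1001
8: · ADDLT
9: ✓ MOVGT  r2←0x17
10: ✓ MOVNE  r1←0x63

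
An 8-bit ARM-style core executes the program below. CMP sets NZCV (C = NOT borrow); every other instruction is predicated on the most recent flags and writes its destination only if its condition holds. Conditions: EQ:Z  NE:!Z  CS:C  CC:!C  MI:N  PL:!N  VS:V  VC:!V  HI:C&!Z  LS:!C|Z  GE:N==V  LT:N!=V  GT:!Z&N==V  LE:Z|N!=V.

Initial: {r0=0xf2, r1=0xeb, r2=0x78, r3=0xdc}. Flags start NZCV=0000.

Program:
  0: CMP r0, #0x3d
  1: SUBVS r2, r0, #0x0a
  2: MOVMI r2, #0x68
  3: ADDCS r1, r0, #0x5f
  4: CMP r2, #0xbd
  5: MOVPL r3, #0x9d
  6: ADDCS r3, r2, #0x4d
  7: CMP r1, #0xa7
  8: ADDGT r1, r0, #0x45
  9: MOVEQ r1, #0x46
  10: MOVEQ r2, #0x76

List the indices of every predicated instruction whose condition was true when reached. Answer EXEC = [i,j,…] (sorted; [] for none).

EXEC = [2,3,8]

0: ✓ CMP  NZCV=1010
1: · SUBVS
2: ✓ MOVMI  r2←0x68
3: ✓ ADDCS  r1←0x51
4: ✓ CMP  NZCV=1001
5: · MOVPL
6: · ADDCS
7: ✓ CMP  NZCV=1001
8: ✓ ADDGT  r1←0x37
9: · MOVEQ
10: · MOVEQ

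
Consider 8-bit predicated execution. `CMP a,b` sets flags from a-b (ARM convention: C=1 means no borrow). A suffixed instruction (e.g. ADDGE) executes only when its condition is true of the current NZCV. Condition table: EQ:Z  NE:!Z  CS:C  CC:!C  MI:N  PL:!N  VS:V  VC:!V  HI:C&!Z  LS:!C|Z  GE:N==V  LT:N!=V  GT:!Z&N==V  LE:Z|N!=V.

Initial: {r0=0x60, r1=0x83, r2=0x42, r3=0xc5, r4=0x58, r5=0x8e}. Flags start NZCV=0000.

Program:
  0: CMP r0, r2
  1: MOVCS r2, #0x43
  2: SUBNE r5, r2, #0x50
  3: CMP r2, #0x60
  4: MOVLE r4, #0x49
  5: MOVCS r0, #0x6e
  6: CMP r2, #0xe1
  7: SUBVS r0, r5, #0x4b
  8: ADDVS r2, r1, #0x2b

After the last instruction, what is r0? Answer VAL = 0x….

0: ✓ CMP  NZCV=0010
1: ✓ MOVCS  r2←0x43
2: ✓ SUBNE  r5←0xf3
3: ✓ CMP  NZCV=1000
4: ✓ MOVLE  r4←0x49
5: · MOVCS
6: ✓ CMP  NZCV=0000
7: · SUBVS
8: · ADDVS

VAL = 0x60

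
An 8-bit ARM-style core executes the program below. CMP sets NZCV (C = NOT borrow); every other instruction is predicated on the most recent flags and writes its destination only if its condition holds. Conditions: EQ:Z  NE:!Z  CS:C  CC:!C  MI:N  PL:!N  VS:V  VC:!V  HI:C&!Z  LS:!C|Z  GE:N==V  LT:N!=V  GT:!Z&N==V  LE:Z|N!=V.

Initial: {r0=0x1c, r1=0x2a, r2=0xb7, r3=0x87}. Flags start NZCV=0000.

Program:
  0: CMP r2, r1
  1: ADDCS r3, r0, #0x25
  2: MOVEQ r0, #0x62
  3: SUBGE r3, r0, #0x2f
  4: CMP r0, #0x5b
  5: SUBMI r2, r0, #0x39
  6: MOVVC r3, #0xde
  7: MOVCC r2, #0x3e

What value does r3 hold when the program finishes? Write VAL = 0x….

[0] flags=1010 → (cmp)
[1] flags=1010 CS?T → r3=0x41
[2] flags=1010 EQ?F → skip
[3] flags=1010 GE?F → skip
[4] flags=1000 → (cmp)
[5] flags=1000 MI?T → r2=0xe3
[6] flags=1000 VC?T → r3=0xde
[7] flags=1000 CC?T → r2=0x3e

VAL = 0xde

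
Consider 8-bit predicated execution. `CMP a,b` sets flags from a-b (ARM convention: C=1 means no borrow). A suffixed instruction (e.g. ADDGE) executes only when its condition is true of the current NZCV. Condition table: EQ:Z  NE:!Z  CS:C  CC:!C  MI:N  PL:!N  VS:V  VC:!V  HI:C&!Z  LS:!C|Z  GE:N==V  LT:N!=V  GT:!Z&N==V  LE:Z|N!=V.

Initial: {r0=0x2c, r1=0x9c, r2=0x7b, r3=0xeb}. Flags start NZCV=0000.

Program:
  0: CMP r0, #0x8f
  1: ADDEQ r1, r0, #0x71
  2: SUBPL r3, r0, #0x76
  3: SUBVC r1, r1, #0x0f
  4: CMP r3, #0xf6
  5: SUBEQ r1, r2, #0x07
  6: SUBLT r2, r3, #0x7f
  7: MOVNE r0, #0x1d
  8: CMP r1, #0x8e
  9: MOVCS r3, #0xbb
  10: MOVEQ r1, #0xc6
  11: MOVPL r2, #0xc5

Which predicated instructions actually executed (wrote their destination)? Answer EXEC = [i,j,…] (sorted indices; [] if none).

EXEC = [6,7,9,11]

[0] flags=1001 → (cmp)
[1] flags=1001 EQ?F → skip
[2] flags=1001 PL?F → skip
[3] flags=1001 VC?F → skip
[4] flags=1000 → (cmp)
[5] flags=1000 EQ?F → skip
[6] flags=1000 LT?T → r2=0x6c
[7] flags=1000 NE?T → r0=0x1d
[8] flags=0010 → (cmp)
[9] flags=0010 CS?T → r3=0xbb
[10] flags=0010 EQ?F → skip
[11] flags=0010 PL?T → r2=0xc5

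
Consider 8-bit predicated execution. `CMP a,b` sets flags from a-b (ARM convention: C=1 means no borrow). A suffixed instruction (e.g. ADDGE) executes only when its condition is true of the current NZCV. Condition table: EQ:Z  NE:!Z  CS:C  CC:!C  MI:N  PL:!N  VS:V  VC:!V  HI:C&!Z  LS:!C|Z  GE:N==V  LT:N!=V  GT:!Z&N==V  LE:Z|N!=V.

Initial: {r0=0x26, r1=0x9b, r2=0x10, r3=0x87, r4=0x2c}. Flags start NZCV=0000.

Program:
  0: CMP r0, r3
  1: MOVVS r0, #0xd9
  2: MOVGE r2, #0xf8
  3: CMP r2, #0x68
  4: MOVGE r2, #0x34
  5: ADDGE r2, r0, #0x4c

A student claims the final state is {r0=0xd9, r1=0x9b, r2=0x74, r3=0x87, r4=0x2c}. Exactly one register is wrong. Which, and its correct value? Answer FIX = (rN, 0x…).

FIX = (r2, 0xf8)

[0] flags=1001 → (cmp)
[1] flags=1001 VS?T → r0=0xd9
[2] flags=1001 GE?T → r2=0xf8
[3] flags=1010 → (cmp)
[4] flags=1010 GE?F → skip
[5] flags=1010 GE?F → skip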